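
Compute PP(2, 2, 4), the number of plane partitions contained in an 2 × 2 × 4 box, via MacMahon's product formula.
PP(2, 2, 4) = 105

Evaluate the triple product over i = 1..2, j = 1..2, k = 1..4. The factors are (2/1) · (3/2) · (4/3) · (5/4) · (3/2) · (4/3) · (5/4) · (6/5) · … (16 factors total). The numerators and denominators telescope so the product is an integer; carrying out the multiplication exactly gives PP(2, 2, 4) = 105.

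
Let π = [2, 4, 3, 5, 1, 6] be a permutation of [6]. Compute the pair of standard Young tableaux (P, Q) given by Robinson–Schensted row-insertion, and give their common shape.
P = [1, 3, 5, 6] / [2] / [4];  Q = [1, 2, 4, 6] / [3] / [5];  common shape = (4, 1, 1)

Row-insert the values π_1, π_2, … into P one at a time, bumping the leftmost entry strictly greater than the inserted value down to the next row. The recording tableau Q records, in position (i, j), the step at which that cell was added to P.
  Insert 2 (step 1): P = [2];  Q = [1]
  Insert 4 (step 2): P = [2, 4];  Q = [1, 2]
  Insert 3 (step 3): P = [2, 3] / [4];  Q = [1, 2] / [3]
  Insert 5 (step 4): P = [2, 3, 5] / [4];  Q = [1, 2, 4] / [3]
  Insert 1 (step 5): P = [1, 3, 5] / [2] / [4];  Q = [1, 2, 4] / [3] / [5]
  Insert 6 (step 6): P = [1, 3, 5, 6] / [2] / [4];  Q = [1, 2, 4, 6] / [3] / [5]
Final shape: (4, 1, 1).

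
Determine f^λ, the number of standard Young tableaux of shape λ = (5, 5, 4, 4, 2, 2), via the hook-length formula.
# SYT of shape (5, 5, 4, 4, 2, 2) = 796667872

Hook-length formula: f^λ = n! / Π hook(c), product over all cells c of the Young diagram. For λ = (5, 5, 4, 4, 2, 2), n = 22 boxes. Hook lengths by row (left-to-right, top-to-bottom): [10, 9, 6, 5, 2]; [9, 8, 5, 4, 1]; [7, 6, 3, 2]; [6, 5, 2, 1]; [3, 2]; [2, 1]. Product of hooks = 1410877440000. So f^λ = 22! / 1410877440000 = 1124000727777607680000 / 1410877440000 = 796667872.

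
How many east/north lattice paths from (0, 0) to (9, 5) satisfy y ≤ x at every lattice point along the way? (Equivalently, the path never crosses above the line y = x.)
Number of paths = 1001

By the reflection principle (André's argument), the number of monotone paths to (9, 5) with n ≤ m that never go above y = x is C(14, 9) − C(14, 10) = 2002 − 1001 = 1001.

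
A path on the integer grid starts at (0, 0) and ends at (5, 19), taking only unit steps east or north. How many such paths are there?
Number of paths = 42504

A monotone lattice path from (0, 0) to (5, 19) consists of 5 east steps and 19 north steps in some order, so it is determined by which 5 of the 24 steps are east. The count is C(24, 5) = 42504.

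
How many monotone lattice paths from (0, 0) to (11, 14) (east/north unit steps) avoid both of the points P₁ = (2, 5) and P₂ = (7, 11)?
Number of paths = 2662110

Inclusion–exclusion. Total paths: C(25, 11) = 4457400. Through P₁: C(7, 2)·C(18, 9) = 1021020. Through P₂: C(18, 7)·C(7, 4) = 1113840. Since P₁ is strictly southwest of P₂, a monotone path through both must visit P₁ then P₂; paths through both = C(7, 2)·C(11, 5)·C(7, 4) = 339570. Avoid both = 4457400 − 1021020 − 1113840 + 339570 = 2662110.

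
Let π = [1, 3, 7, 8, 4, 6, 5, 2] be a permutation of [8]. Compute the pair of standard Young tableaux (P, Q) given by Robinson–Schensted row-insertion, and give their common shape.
P = [1, 2, 4, 5] / [3, 8] / [6] / [7];  Q = [1, 2, 3, 4] / [5, 6] / [7] / [8];  common shape = (4, 2, 1, 1)

Row-insert the values π_1, π_2, … into P one at a time, bumping the leftmost entry strictly greater than the inserted value down to the next row. The recording tableau Q records, in position (i, j), the step at which that cell was added to P.
  Insert 1 (step 1): P = [1];  Q = [1]
  Insert 3 (step 2): P = [1, 3];  Q = [1, 2]
  Insert 7 (step 3): P = [1, 3, 7];  Q = [1, 2, 3]
  Insert 8 (step 4): P = [1, 3, 7, 8];  Q = [1, 2, 3, 4]
  Insert 4 (step 5): P = [1, 3, 4, 8] / [7];  Q = [1, 2, 3, 4] / [5]
  Insert 6 (step 6): P = [1, 3, 4, 6] / [7, 8];  Q = [1, 2, 3, 4] / [5, 6]
  Insert 5 (step 7): P = [1, 3, 4, 5] / [6, 8] / [7];  Q = [1, 2, 3, 4] / [5, 6] / [7]
  Insert 2 (step 8): P = [1, 2, 4, 5] / [3, 8] / [6] / [7];  Q = [1, 2, 3, 4] / [5, 6] / [7] / [8]
Final shape: (4, 2, 1, 1).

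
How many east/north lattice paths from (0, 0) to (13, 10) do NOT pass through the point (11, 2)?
Number of paths = 1140556

Total paths from (0, 0) to (13, 10): C(23, 13) = 1144066. Paths through (11, 2): (paths (0, 0) → (11, 2)) × (paths (11, 2) → (13, 10)) = C(13, 11) · C(10, 2) = 78 · 45 = 3510. Avoidance count = 1144066 − 3510 = 1140556.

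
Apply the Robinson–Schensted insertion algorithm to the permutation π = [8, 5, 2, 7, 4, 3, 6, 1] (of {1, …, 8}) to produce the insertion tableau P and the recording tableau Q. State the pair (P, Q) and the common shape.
P = [1, 3, 6] / [2, 7] / [4] / [5] / [8];  Q = [1, 4, 7] / [2, 5] / [3] / [6] / [8];  common shape = (3, 2, 1, 1, 1)

Row-insert the values π_1, π_2, … into P one at a time, bumping the leftmost entry strictly greater than the inserted value down to the next row. The recording tableau Q records, in position (i, j), the step at which that cell was added to P.
  Insert 8 (step 1): P = [8];  Q = [1]
  Insert 5 (step 2): P = [5] / [8];  Q = [1] / [2]
  Insert 2 (step 3): P = [2] / [5] / [8];  Q = [1] / [2] / [3]
  Insert 7 (step 4): P = [2, 7] / [5] / [8];  Q = [1, 4] / [2] / [3]
  Insert 4 (step 5): P = [2, 4] / [5, 7] / [8];  Q = [1, 4] / [2, 5] / [3]
  Insert 3 (step 6): P = [2, 3] / [4, 7] / [5] / [8];  Q = [1, 4] / [2, 5] / [3] / [6]
  Insert 6 (step 7): P = [2, 3, 6] / [4, 7] / [5] / [8];  Q = [1, 4, 7] / [2, 5] / [3] / [6]
  Insert 1 (step 8): P = [1, 3, 6] / [2, 7] / [4] / [5] / [8];  Q = [1, 4, 7] / [2, 5] / [3] / [6] / [8]
Final shape: (3, 2, 1, 1, 1).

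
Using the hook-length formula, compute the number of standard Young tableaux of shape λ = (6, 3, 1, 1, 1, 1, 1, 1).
# SYT of shape (6, 3, 1, 1, 1, 1, 1, 1) = 43120

Hook-length formula: f^λ = n! / Π hook(c), product over all cells c of the Young diagram. For λ = (6, 3, 1, 1, 1, 1, 1, 1), n = 15 boxes. Hook lengths by row (left-to-right, top-to-bottom): [13, 6, 5, 3, 2, 1]; [9, 2, 1]; [6]; [5]; [4]; [3]; [2]; [1]. Product of hooks = 30326400. So f^λ = 15! / 30326400 = 1307674368000 / 30326400 = 43120.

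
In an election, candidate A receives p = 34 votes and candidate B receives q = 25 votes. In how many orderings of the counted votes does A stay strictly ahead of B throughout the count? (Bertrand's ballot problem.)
Strict-lead orderings = 4619594057037687

Total orderings of the 59 votes with 34 for A: C(59, 34) = 30284005485024837. By the Bertrand ballot formula (Cycle Lemma / reflection principle), the number of orderings in which A is strictly ahead of B throughout is (p − q)/(p + q) · C(p + q, p) = (34 − 25)/(34 + 25) · 30284005485024837 = 4619594057037687.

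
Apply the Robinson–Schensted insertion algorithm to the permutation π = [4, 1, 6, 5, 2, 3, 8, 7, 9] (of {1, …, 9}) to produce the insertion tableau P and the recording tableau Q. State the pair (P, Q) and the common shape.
P = [1, 2, 3, 7, 9] / [4, 5, 8] / [6];  Q = [1, 3, 6, 7, 9] / [2, 4, 8] / [5];  common shape = (5, 3, 1)

Row-insert the values π_1, π_2, … into P one at a time, bumping the leftmost entry strictly greater than the inserted value down to the next row. The recording tableau Q records, in position (i, j), the step at which that cell was added to P.
  Insert 4 (step 1): P = [4];  Q = [1]
  Insert 1 (step 2): P = [1] / [4];  Q = [1] / [2]
  Insert 6 (step 3): P = [1, 6] / [4];  Q = [1, 3] / [2]
  Insert 5 (step 4): P = [1, 5] / [4, 6];  Q = [1, 3] / [2, 4]
  Insert 2 (step 5): P = [1, 2] / [4, 5] / [6];  Q = [1, 3] / [2, 4] / [5]
  Insert 3 (step 6): P = [1, 2, 3] / [4, 5] / [6];  Q = [1, 3, 6] / [2, 4] / [5]
  Insert 8 (step 7): P = [1, 2, 3, 8] / [4, 5] / [6];  Q = [1, 3, 6, 7] / [2, 4] / [5]
  Insert 7 (step 8): P = [1, 2, 3, 7] / [4, 5, 8] / [6];  Q = [1, 3, 6, 7] / [2, 4, 8] / [5]
  Insert 9 (step 9): P = [1, 2, 3, 7, 9] / [4, 5, 8] / [6];  Q = [1, 3, 6, 7, 9] / [2, 4, 8] / [5]
Final shape: (5, 3, 1).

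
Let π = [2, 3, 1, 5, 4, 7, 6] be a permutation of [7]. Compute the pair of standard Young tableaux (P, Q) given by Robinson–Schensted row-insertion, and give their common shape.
P = [1, 3, 4, 6] / [2, 5, 7];  Q = [1, 2, 4, 6] / [3, 5, 7];  common shape = (4, 3)

Row-insert the values π_1, π_2, … into P one at a time, bumping the leftmost entry strictly greater than the inserted value down to the next row. The recording tableau Q records, in position (i, j), the step at which that cell was added to P.
  Insert 2 (step 1): P = [2];  Q = [1]
  Insert 3 (step 2): P = [2, 3];  Q = [1, 2]
  Insert 1 (step 3): P = [1, 3] / [2];  Q = [1, 2] / [3]
  Insert 5 (step 4): P = [1, 3, 5] / [2];  Q = [1, 2, 4] / [3]
  Insert 4 (step 5): P = [1, 3, 4] / [2, 5];  Q = [1, 2, 4] / [3, 5]
  Insert 7 (step 6): P = [1, 3, 4, 7] / [2, 5];  Q = [1, 2, 4, 6] / [3, 5]
  Insert 6 (step 7): P = [1, 3, 4, 6] / [2, 5, 7];  Q = [1, 2, 4, 6] / [3, 5, 7]
Final shape: (4, 3).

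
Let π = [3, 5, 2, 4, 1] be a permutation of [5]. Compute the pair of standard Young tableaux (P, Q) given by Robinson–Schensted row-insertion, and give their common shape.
P = [1, 4] / [2, 5] / [3];  Q = [1, 2] / [3, 4] / [5];  common shape = (2, 2, 1)

Row-insert the values π_1, π_2, … into P one at a time, bumping the leftmost entry strictly greater than the inserted value down to the next row. The recording tableau Q records, in position (i, j), the step at which that cell was added to P.
  Insert 3 (step 1): P = [3];  Q = [1]
  Insert 5 (step 2): P = [3, 5];  Q = [1, 2]
  Insert 2 (step 3): P = [2, 5] / [3];  Q = [1, 2] / [3]
  Insert 4 (step 4): P = [2, 4] / [3, 5];  Q = [1, 2] / [3, 4]
  Insert 1 (step 5): P = [1, 4] / [2, 5] / [3];  Q = [1, 2] / [3, 4] / [5]
Final shape: (2, 2, 1).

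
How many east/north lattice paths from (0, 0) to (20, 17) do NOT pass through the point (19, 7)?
Number of paths = 15898132910

Total paths from (0, 0) to (20, 17): C(37, 20) = 15905368710. Paths through (19, 7): (paths (0, 0) → (19, 7)) × (paths (19, 7) → (20, 17)) = C(26, 19) · C(11, 1) = 657800 · 11 = 7235800. Avoidance count = 15905368710 − 7235800 = 15898132910.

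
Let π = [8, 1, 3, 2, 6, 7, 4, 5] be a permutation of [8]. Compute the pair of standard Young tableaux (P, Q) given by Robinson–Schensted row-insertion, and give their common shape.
P = [1, 2, 4, 5] / [3, 6, 7] / [8];  Q = [1, 3, 5, 6] / [2, 7, 8] / [4];  common shape = (4, 3, 1)

Row-insert the values π_1, π_2, … into P one at a time, bumping the leftmost entry strictly greater than the inserted value down to the next row. The recording tableau Q records, in position (i, j), the step at which that cell was added to P.
  Insert 8 (step 1): P = [8];  Q = [1]
  Insert 1 (step 2): P = [1] / [8];  Q = [1] / [2]
  Insert 3 (step 3): P = [1, 3] / [8];  Q = [1, 3] / [2]
  Insert 2 (step 4): P = [1, 2] / [3] / [8];  Q = [1, 3] / [2] / [4]
  Insert 6 (step 5): P = [1, 2, 6] / [3] / [8];  Q = [1, 3, 5] / [2] / [4]
  Insert 7 (step 6): P = [1, 2, 6, 7] / [3] / [8];  Q = [1, 3, 5, 6] / [2] / [4]
  Insert 4 (step 7): P = [1, 2, 4, 7] / [3, 6] / [8];  Q = [1, 3, 5, 6] / [2, 7] / [4]
  Insert 5 (step 8): P = [1, 2, 4, 5] / [3, 6, 7] / [8];  Q = [1, 3, 5, 6] / [2, 7, 8] / [4]
Final shape: (4, 3, 1).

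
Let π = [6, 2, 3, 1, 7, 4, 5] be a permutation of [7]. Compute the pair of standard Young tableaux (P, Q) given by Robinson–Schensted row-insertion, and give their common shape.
P = [1, 3, 4, 5] / [2, 7] / [6];  Q = [1, 3, 5, 7] / [2, 6] / [4];  common shape = (4, 2, 1)

Row-insert the values π_1, π_2, … into P one at a time, bumping the leftmost entry strictly greater than the inserted value down to the next row. The recording tableau Q records, in position (i, j), the step at which that cell was added to P.
  Insert 6 (step 1): P = [6];  Q = [1]
  Insert 2 (step 2): P = [2] / [6];  Q = [1] / [2]
  Insert 3 (step 3): P = [2, 3] / [6];  Q = [1, 3] / [2]
  Insert 1 (step 4): P = [1, 3] / [2] / [6];  Q = [1, 3] / [2] / [4]
  Insert 7 (step 5): P = [1, 3, 7] / [2] / [6];  Q = [1, 3, 5] / [2] / [4]
  Insert 4 (step 6): P = [1, 3, 4] / [2, 7] / [6];  Q = [1, 3, 5] / [2, 6] / [4]
  Insert 5 (step 7): P = [1, 3, 4, 5] / [2, 7] / [6];  Q = [1, 3, 5, 7] / [2, 6] / [4]
Final shape: (4, 2, 1).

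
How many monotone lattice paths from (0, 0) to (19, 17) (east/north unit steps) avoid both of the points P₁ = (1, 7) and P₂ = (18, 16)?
Number of paths = 4134581660

Inclusion–exclusion. Total paths: C(36, 19) = 8597496600. Through P₁: C(8, 1)·C(28, 18) = 104984880. Through P₂: C(34, 18)·C(2, 1) = 4407922860. Since P₁ is strictly southwest of P₂, a monotone path through both must visit P₁ then P₂; paths through both = C(8, 1)·C(26, 17)·C(2, 1) = 49992800. Avoid both = 8597496600 − 104984880 − 4407922860 + 49992800 = 4134581660.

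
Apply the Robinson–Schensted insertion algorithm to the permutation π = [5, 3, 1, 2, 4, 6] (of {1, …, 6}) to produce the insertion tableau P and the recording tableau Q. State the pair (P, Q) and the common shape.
P = [1, 2, 4, 6] / [3] / [5];  Q = [1, 4, 5, 6] / [2] / [3];  common shape = (4, 1, 1)

Row-insert the values π_1, π_2, … into P one at a time, bumping the leftmost entry strictly greater than the inserted value down to the next row. The recording tableau Q records, in position (i, j), the step at which that cell was added to P.
  Insert 5 (step 1): P = [5];  Q = [1]
  Insert 3 (step 2): P = [3] / [5];  Q = [1] / [2]
  Insert 1 (step 3): P = [1] / [3] / [5];  Q = [1] / [2] / [3]
  Insert 2 (step 4): P = [1, 2] / [3] / [5];  Q = [1, 4] / [2] / [3]
  Insert 4 (step 5): P = [1, 2, 4] / [3] / [5];  Q = [1, 4, 5] / [2] / [3]
  Insert 6 (step 6): P = [1, 2, 4, 6] / [3] / [5];  Q = [1, 4, 5, 6] / [2] / [3]
Final shape: (4, 1, 1).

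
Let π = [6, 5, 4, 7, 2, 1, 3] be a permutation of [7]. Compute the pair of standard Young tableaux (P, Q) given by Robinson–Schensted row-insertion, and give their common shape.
P = [1, 3] / [2, 7] / [4] / [5] / [6];  Q = [1, 4] / [2, 7] / [3] / [5] / [6];  common shape = (2, 2, 1, 1, 1)

Row-insert the values π_1, π_2, … into P one at a time, bumping the leftmost entry strictly greater than the inserted value down to the next row. The recording tableau Q records, in position (i, j), the step at which that cell was added to P.
  Insert 6 (step 1): P = [6];  Q = [1]
  Insert 5 (step 2): P = [5] / [6];  Q = [1] / [2]
  Insert 4 (step 3): P = [4] / [5] / [6];  Q = [1] / [2] / [3]
  Insert 7 (step 4): P = [4, 7] / [5] / [6];  Q = [1, 4] / [2] / [3]
  Insert 2 (step 5): P = [2, 7] / [4] / [5] / [6];  Q = [1, 4] / [2] / [3] / [5]
  Insert 1 (step 6): P = [1, 7] / [2] / [4] / [5] / [6];  Q = [1, 4] / [2] / [3] / [5] / [6]
  Insert 3 (step 7): P = [1, 3] / [2, 7] / [4] / [5] / [6];  Q = [1, 4] / [2, 7] / [3] / [5] / [6]
Final shape: (2, 2, 1, 1, 1).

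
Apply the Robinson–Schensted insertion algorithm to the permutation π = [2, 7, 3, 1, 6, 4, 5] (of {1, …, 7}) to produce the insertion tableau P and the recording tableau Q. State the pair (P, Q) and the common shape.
P = [1, 3, 4, 5] / [2, 6] / [7];  Q = [1, 2, 5, 7] / [3, 6] / [4];  common shape = (4, 2, 1)

Row-insert the values π_1, π_2, … into P one at a time, bumping the leftmost entry strictly greater than the inserted value down to the next row. The recording tableau Q records, in position (i, j), the step at which that cell was added to P.
  Insert 2 (step 1): P = [2];  Q = [1]
  Insert 7 (step 2): P = [2, 7];  Q = [1, 2]
  Insert 3 (step 3): P = [2, 3] / [7];  Q = [1, 2] / [3]
  Insert 1 (step 4): P = [1, 3] / [2] / [7];  Q = [1, 2] / [3] / [4]
  Insert 6 (step 5): P = [1, 3, 6] / [2] / [7];  Q = [1, 2, 5] / [3] / [4]
  Insert 4 (step 6): P = [1, 3, 4] / [2, 6] / [7];  Q = [1, 2, 5] / [3, 6] / [4]
  Insert 5 (step 7): P = [1, 3, 4, 5] / [2, 6] / [7];  Q = [1, 2, 5, 7] / [3, 6] / [4]
Final shape: (4, 2, 1).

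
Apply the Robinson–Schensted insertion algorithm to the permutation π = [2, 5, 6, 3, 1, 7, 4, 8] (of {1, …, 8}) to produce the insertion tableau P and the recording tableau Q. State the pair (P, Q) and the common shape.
P = [1, 3, 4, 7, 8] / [2, 6] / [5];  Q = [1, 2, 3, 6, 8] / [4, 7] / [5];  common shape = (5, 2, 1)

Row-insert the values π_1, π_2, … into P one at a time, bumping the leftmost entry strictly greater than the inserted value down to the next row. The recording tableau Q records, in position (i, j), the step at which that cell was added to P.
  Insert 2 (step 1): P = [2];  Q = [1]
  Insert 5 (step 2): P = [2, 5];  Q = [1, 2]
  Insert 6 (step 3): P = [2, 5, 6];  Q = [1, 2, 3]
  Insert 3 (step 4): P = [2, 3, 6] / [5];  Q = [1, 2, 3] / [4]
  Insert 1 (step 5): P = [1, 3, 6] / [2] / [5];  Q = [1, 2, 3] / [4] / [5]
  Insert 7 (step 6): P = [1, 3, 6, 7] / [2] / [5];  Q = [1, 2, 3, 6] / [4] / [5]
  Insert 4 (step 7): P = [1, 3, 4, 7] / [2, 6] / [5];  Q = [1, 2, 3, 6] / [4, 7] / [5]
  Insert 8 (step 8): P = [1, 3, 4, 7, 8] / [2, 6] / [5];  Q = [1, 2, 3, 6, 8] / [4, 7] / [5]
Final shape: (5, 2, 1).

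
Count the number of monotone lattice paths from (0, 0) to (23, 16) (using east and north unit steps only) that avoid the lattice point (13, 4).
Number of paths = 36172243510

Total paths from (0, 0) to (23, 16): C(39, 23) = 37711260990. Paths through (13, 4): (paths (0, 0) → (13, 4)) × (paths (13, 4) → (23, 16)) = C(17, 13) · C(22, 10) = 2380 · 646646 = 1539017480. Avoidance count = 37711260990 − 1539017480 = 36172243510.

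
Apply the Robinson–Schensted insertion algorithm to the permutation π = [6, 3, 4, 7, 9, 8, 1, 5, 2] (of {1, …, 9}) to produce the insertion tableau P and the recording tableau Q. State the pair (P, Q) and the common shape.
P = [1, 2, 5, 8] / [3, 4] / [6, 7] / [9];  Q = [1, 3, 4, 5] / [2, 6] / [7, 8] / [9];  common shape = (4, 2, 2, 1)

Row-insert the values π_1, π_2, … into P one at a time, bumping the leftmost entry strictly greater than the inserted value down to the next row. The recording tableau Q records, in position (i, j), the step at which that cell was added to P.
  Insert 6 (step 1): P = [6];  Q = [1]
  Insert 3 (step 2): P = [3] / [6];  Q = [1] / [2]
  Insert 4 (step 3): P = [3, 4] / [6];  Q = [1, 3] / [2]
  Insert 7 (step 4): P = [3, 4, 7] / [6];  Q = [1, 3, 4] / [2]
  Insert 9 (step 5): P = [3, 4, 7, 9] / [6];  Q = [1, 3, 4, 5] / [2]
  Insert 8 (step 6): P = [3, 4, 7, 8] / [6, 9];  Q = [1, 3, 4, 5] / [2, 6]
  Insert 1 (step 7): P = [1, 4, 7, 8] / [3, 9] / [6];  Q = [1, 3, 4, 5] / [2, 6] / [7]
  Insert 5 (step 8): P = [1, 4, 5, 8] / [3, 7] / [6, 9];  Q = [1, 3, 4, 5] / [2, 6] / [7, 8]
  Insert 2 (step 9): P = [1, 2, 5, 8] / [3, 4] / [6, 7] / [9];  Q = [1, 3, 4, 5] / [2, 6] / [7, 8] / [9]
Final shape: (4, 2, 2, 1).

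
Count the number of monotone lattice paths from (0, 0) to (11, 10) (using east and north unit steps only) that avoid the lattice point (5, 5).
Number of paths = 236292

Total paths from (0, 0) to (11, 10): C(21, 11) = 352716. Paths through (5, 5): (paths (0, 0) → (5, 5)) × (paths (5, 5) → (11, 10)) = C(10, 5) · C(11, 6) = 252 · 462 = 116424. Avoidance count = 352716 − 116424 = 236292.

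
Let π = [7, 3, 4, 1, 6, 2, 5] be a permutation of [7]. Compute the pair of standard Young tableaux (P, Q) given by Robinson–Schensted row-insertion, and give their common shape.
P = [1, 2, 5] / [3, 4, 6] / [7];  Q = [1, 3, 5] / [2, 6, 7] / [4];  common shape = (3, 3, 1)

Row-insert the values π_1, π_2, … into P one at a time, bumping the leftmost entry strictly greater than the inserted value down to the next row. The recording tableau Q records, in position (i, j), the step at which that cell was added to P.
  Insert 7 (step 1): P = [7];  Q = [1]
  Insert 3 (step 2): P = [3] / [7];  Q = [1] / [2]
  Insert 4 (step 3): P = [3, 4] / [7];  Q = [1, 3] / [2]
  Insert 1 (step 4): P = [1, 4] / [3] / [7];  Q = [1, 3] / [2] / [4]
  Insert 6 (step 5): P = [1, 4, 6] / [3] / [7];  Q = [1, 3, 5] / [2] / [4]
  Insert 2 (step 6): P = [1, 2, 6] / [3, 4] / [7];  Q = [1, 3, 5] / [2, 6] / [4]
  Insert 5 (step 7): P = [1, 2, 5] / [3, 4, 6] / [7];  Q = [1, 3, 5] / [2, 6, 7] / [4]
Final shape: (3, 3, 1).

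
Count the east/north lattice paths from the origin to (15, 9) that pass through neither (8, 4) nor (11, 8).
Number of paths = 624179

Inclusion–exclusion. Total paths: C(24, 15) = 1307504. Through P₁: C(12, 8)·C(12, 7) = 392040. Through P₂: C(19, 11)·C(5, 4) = 377910. Since P₁ is strictly southwest of P₂, a monotone path through both must visit P₁ then P₂; paths through both = C(12, 8)·C(7, 3)·C(5, 4) = 86625. Avoid both = 1307504 − 392040 − 377910 + 86625 = 624179.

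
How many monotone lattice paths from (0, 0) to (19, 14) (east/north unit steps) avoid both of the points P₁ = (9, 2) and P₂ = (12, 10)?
Number of paths = 572845240

Inclusion–exclusion. Total paths: C(33, 19) = 818809200. Through P₁: C(11, 9)·C(22, 10) = 35565530. Through P₂: C(22, 12)·C(11, 7) = 213393180. Since P₁ is strictly southwest of P₂, a monotone path through both must visit P₁ then P₂; paths through both = C(11, 9)·C(11, 3)·C(11, 7) = 2994750. Avoid both = 818809200 − 35565530 − 213393180 + 2994750 = 572845240.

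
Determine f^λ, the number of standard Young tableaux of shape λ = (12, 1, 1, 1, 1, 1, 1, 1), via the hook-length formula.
# SYT of shape (12, 1, 1, 1, 1, 1, 1, 1) = 31824

Hook-length formula: f^λ = n! / Π hook(c), product over all cells c of the Young diagram. For λ = (12, 1, 1, 1, 1, 1, 1, 1), n = 19 boxes. Hook lengths by row (left-to-right, top-to-bottom): [19, 11, 10, 9, 8, 7, 6, 5, 4, 3, 2, 1]; [7]; [6]; [5]; [4]; [3]; [2]; [1]. Product of hooks = 3822432768000. So f^λ = 19! / 3822432768000 = 121645100408832000 / 3822432768000 = 31824.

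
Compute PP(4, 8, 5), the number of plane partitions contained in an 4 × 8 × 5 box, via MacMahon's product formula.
PP(4, 8, 5) = 4789851066

Evaluate the triple product over i = 1..4, j = 1..8, k = 1..5. The factors are (2/1) · (3/2) · (4/3) · (5/4) · (6/5) · (3/2) · (4/3) · (5/4) · … (160 factors total). The numerators and denominators telescope so the product is an integer; carrying out the multiplication exactly gives PP(4, 8, 5) = 4789851066.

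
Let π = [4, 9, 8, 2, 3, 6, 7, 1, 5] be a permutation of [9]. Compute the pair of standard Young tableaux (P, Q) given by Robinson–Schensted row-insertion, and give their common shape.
P = [1, 3, 5, 7] / [2, 6] / [4, 8] / [9];  Q = [1, 2, 6, 7] / [3, 5] / [4, 9] / [8];  common shape = (4, 2, 2, 1)

Row-insert the values π_1, π_2, … into P one at a time, bumping the leftmost entry strictly greater than the inserted value down to the next row. The recording tableau Q records, in position (i, j), the step at which that cell was added to P.
  Insert 4 (step 1): P = [4];  Q = [1]
  Insert 9 (step 2): P = [4, 9];  Q = [1, 2]
  Insert 8 (step 3): P = [4, 8] / [9];  Q = [1, 2] / [3]
  Insert 2 (step 4): P = [2, 8] / [4] / [9];  Q = [1, 2] / [3] / [4]
  Insert 3 (step 5): P = [2, 3] / [4, 8] / [9];  Q = [1, 2] / [3, 5] / [4]
  Insert 6 (step 6): P = [2, 3, 6] / [4, 8] / [9];  Q = [1, 2, 6] / [3, 5] / [4]
  Insert 7 (step 7): P = [2, 3, 6, 7] / [4, 8] / [9];  Q = [1, 2, 6, 7] / [3, 5] / [4]
  Insert 1 (step 8): P = [1, 3, 6, 7] / [2, 8] / [4] / [9];  Q = [1, 2, 6, 7] / [3, 5] / [4] / [8]
  Insert 5 (step 9): P = [1, 3, 5, 7] / [2, 6] / [4, 8] / [9];  Q = [1, 2, 6, 7] / [3, 5] / [4, 9] / [8]
Final shape: (4, 2, 2, 1).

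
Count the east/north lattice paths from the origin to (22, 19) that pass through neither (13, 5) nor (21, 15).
Number of paths = 211696066200

Inclusion–exclusion. Total paths: C(41, 22) = 244662670200. Through P₁: C(18, 13)·C(23, 9) = 7001683920. Through P₂: C(36, 21)·C(5, 1) = 27839512800. Since P₁ is strictly southwest of P₂, a monotone path through both must visit P₁ then P₂; paths through both = C(18, 13)·C(18, 8)·C(5, 1) = 1874592720. Avoid both = 244662670200 − 7001683920 − 27839512800 + 1874592720 = 211696066200.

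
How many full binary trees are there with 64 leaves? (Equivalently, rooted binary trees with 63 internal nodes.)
C_63 = 94295850558771979787935384946380125

These full binary trees are counted by the Catalan number C_n = (1/(n + 1)) · C(2n, n). For n = 63: C_63 = (1/64) · C(126, 63) = 6034934435761406706427864636568328000/64 = 94295850558771979787935384946380125.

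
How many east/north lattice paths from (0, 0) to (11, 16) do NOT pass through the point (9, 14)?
Number of paths = 8134755

Total paths from (0, 0) to (11, 16): C(27, 11) = 13037895. Paths through (9, 14): (paths (0, 0) → (9, 14)) × (paths (9, 14) → (11, 16)) = C(23, 9) · C(4, 2) = 817190 · 6 = 4903140. Avoidance count = 13037895 − 4903140 = 8134755.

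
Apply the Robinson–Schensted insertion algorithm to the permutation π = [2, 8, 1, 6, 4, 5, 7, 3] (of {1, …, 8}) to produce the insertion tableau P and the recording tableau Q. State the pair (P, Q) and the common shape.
P = [1, 3, 5, 7] / [2, 4] / [6] / [8];  Q = [1, 2, 6, 7] / [3, 4] / [5] / [8];  common shape = (4, 2, 1, 1)

Row-insert the values π_1, π_2, … into P one at a time, bumping the leftmost entry strictly greater than the inserted value down to the next row. The recording tableau Q records, in position (i, j), the step at which that cell was added to P.
  Insert 2 (step 1): P = [2];  Q = [1]
  Insert 8 (step 2): P = [2, 8];  Q = [1, 2]
  Insert 1 (step 3): P = [1, 8] / [2];  Q = [1, 2] / [3]
  Insert 6 (step 4): P = [1, 6] / [2, 8];  Q = [1, 2] / [3, 4]
  Insert 4 (step 5): P = [1, 4] / [2, 6] / [8];  Q = [1, 2] / [3, 4] / [5]
  Insert 5 (step 6): P = [1, 4, 5] / [2, 6] / [8];  Q = [1, 2, 6] / [3, 4] / [5]
  Insert 7 (step 7): P = [1, 4, 5, 7] / [2, 6] / [8];  Q = [1, 2, 6, 7] / [3, 4] / [5]
  Insert 3 (step 8): P = [1, 3, 5, 7] / [2, 4] / [6] / [8];  Q = [1, 2, 6, 7] / [3, 4] / [5] / [8]
Final shape: (4, 2, 1, 1).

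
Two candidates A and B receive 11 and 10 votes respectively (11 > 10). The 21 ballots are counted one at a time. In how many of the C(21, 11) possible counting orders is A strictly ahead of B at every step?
Strict-lead orderings = 16796

Total orderings of the 21 votes with 11 for A: C(21, 11) = 352716. By the Bertrand ballot formula (Cycle Lemma / reflection principle), the number of orderings in which A is strictly ahead of B throughout is (p − q)/(p + q) · C(p + q, p) = (11 − 10)/(11 + 10) · 352716 = 16796.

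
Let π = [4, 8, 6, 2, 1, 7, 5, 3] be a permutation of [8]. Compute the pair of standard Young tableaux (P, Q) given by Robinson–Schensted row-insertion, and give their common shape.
P = [1, 3, 7] / [2, 5] / [4, 6] / [8];  Q = [1, 2, 6] / [3, 7] / [4, 8] / [5];  common shape = (3, 2, 2, 1)

Row-insert the values π_1, π_2, … into P one at a time, bumping the leftmost entry strictly greater than the inserted value down to the next row. The recording tableau Q records, in position (i, j), the step at which that cell was added to P.
  Insert 4 (step 1): P = [4];  Q = [1]
  Insert 8 (step 2): P = [4, 8];  Q = [1, 2]
  Insert 6 (step 3): P = [4, 6] / [8];  Q = [1, 2] / [3]
  Insert 2 (step 4): P = [2, 6] / [4] / [8];  Q = [1, 2] / [3] / [4]
  Insert 1 (step 5): P = [1, 6] / [2] / [4] / [8];  Q = [1, 2] / [3] / [4] / [5]
  Insert 7 (step 6): P = [1, 6, 7] / [2] / [4] / [8];  Q = [1, 2, 6] / [3] / [4] / [5]
  Insert 5 (step 7): P = [1, 5, 7] / [2, 6] / [4] / [8];  Q = [1, 2, 6] / [3, 7] / [4] / [5]
  Insert 3 (step 8): P = [1, 3, 7] / [2, 5] / [4, 6] / [8];  Q = [1, 2, 6] / [3, 7] / [4, 8] / [5]
Final shape: (3, 2, 2, 1).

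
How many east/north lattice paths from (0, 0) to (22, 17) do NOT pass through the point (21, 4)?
Number of paths = 51020940710

Total paths from (0, 0) to (22, 17): C(39, 22) = 51021117810. Paths through (21, 4): (paths (0, 0) → (21, 4)) × (paths (21, 4) → (22, 17)) = C(25, 21) · C(14, 1) = 12650 · 14 = 177100. Avoidance count = 51021117810 − 177100 = 51020940710.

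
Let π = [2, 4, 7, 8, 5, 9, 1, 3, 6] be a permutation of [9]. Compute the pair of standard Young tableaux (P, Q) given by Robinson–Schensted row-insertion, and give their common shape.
P = [1, 3, 5, 6, 9] / [2, 4, 8] / [7];  Q = [1, 2, 3, 4, 6] / [5, 8, 9] / [7];  common shape = (5, 3, 1)

Row-insert the values π_1, π_2, … into P one at a time, bumping the leftmost entry strictly greater than the inserted value down to the next row. The recording tableau Q records, in position (i, j), the step at which that cell was added to P.
  Insert 2 (step 1): P = [2];  Q = [1]
  Insert 4 (step 2): P = [2, 4];  Q = [1, 2]
  Insert 7 (step 3): P = [2, 4, 7];  Q = [1, 2, 3]
  Insert 8 (step 4): P = [2, 4, 7, 8];  Q = [1, 2, 3, 4]
  Insert 5 (step 5): P = [2, 4, 5, 8] / [7];  Q = [1, 2, 3, 4] / [5]
  Insert 9 (step 6): P = [2, 4, 5, 8, 9] / [7];  Q = [1, 2, 3, 4, 6] / [5]
  Insert 1 (step 7): P = [1, 4, 5, 8, 9] / [2] / [7];  Q = [1, 2, 3, 4, 6] / [5] / [7]
  Insert 3 (step 8): P = [1, 3, 5, 8, 9] / [2, 4] / [7];  Q = [1, 2, 3, 4, 6] / [5, 8] / [7]
  Insert 6 (step 9): P = [1, 3, 5, 6, 9] / [2, 4, 8] / [7];  Q = [1, 2, 3, 4, 6] / [5, 8, 9] / [7]
Final shape: (5, 3, 1).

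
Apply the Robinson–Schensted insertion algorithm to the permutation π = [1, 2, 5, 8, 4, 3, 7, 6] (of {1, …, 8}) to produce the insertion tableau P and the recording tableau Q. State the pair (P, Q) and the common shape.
P = [1, 2, 3, 6] / [4, 7] / [5, 8];  Q = [1, 2, 3, 4] / [5, 7] / [6, 8];  common shape = (4, 2, 2)

Row-insert the values π_1, π_2, … into P one at a time, bumping the leftmost entry strictly greater than the inserted value down to the next row. The recording tableau Q records, in position (i, j), the step at which that cell was added to P.
  Insert 1 (step 1): P = [1];  Q = [1]
  Insert 2 (step 2): P = [1, 2];  Q = [1, 2]
  Insert 5 (step 3): P = [1, 2, 5];  Q = [1, 2, 3]
  Insert 8 (step 4): P = [1, 2, 5, 8];  Q = [1, 2, 3, 4]
  Insert 4 (step 5): P = [1, 2, 4, 8] / [5];  Q = [1, 2, 3, 4] / [5]
  Insert 3 (step 6): P = [1, 2, 3, 8] / [4] / [5];  Q = [1, 2, 3, 4] / [5] / [6]
  Insert 7 (step 7): P = [1, 2, 3, 7] / [4, 8] / [5];  Q = [1, 2, 3, 4] / [5, 7] / [6]
  Insert 6 (step 8): P = [1, 2, 3, 6] / [4, 7] / [5, 8];  Q = [1, 2, 3, 4] / [5, 7] / [6, 8]
Final shape: (4, 2, 2).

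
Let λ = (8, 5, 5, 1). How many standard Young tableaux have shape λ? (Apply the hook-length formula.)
# SYT of shape (8, 5, 5, 1) = 5038800

Hook-length formula: f^λ = n! / Π hook(c), product over all cells c of the Young diagram. For λ = (8, 5, 5, 1), n = 19 boxes. Hook lengths by row (left-to-right, top-to-bottom): [11, 9, 8, 7, 6, 3, 2, 1]; [7, 5, 4, 3, 2]; [6, 4, 3, 2, 1]; [1]. Product of hooks = 24141680640. So f^λ = 19! / 24141680640 = 121645100408832000 / 24141680640 = 5038800.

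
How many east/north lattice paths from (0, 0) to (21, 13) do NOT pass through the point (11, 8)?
Number of paths = 701011014

Total paths from (0, 0) to (21, 13): C(34, 21) = 927983760. Paths through (11, 8): (paths (0, 0) → (11, 8)) × (paths (11, 8) → (21, 13)) = C(19, 11) · C(15, 10) = 75582 · 3003 = 226972746. Avoidance count = 927983760 − 226972746 = 701011014.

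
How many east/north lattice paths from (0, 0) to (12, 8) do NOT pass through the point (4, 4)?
Number of paths = 91320

Total paths from (0, 0) to (12, 8): C(20, 12) = 125970. Paths through (4, 4): (paths (0, 0) → (4, 4)) × (paths (4, 4) → (12, 8)) = C(8, 4) · C(12, 8) = 70 · 495 = 34650. Avoidance count = 125970 − 34650 = 91320.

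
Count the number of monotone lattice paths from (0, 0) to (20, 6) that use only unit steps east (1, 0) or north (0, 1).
Number of paths = 230230

A monotone lattice path from (0, 0) to (20, 6) consists of 20 east steps and 6 north steps in some order, so it is determined by which 20 of the 26 steps are east. The count is C(26, 20) = 230230.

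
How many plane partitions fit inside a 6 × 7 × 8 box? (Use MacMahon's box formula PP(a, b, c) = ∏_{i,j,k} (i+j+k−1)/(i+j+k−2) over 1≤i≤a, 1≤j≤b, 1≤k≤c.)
PP(6, 7, 8) = 19702998159210080

Evaluate the triple product over i = 1..6, j = 1..7, k = 1..8. The factors are (2/1) · (3/2) · (4/3) · (5/4) · (6/5) · (7/6) · (8/7) · (9/8) · … (336 factors total). The numerators and denominators telescope so the product is an integer; carrying out the multiplication exactly gives PP(6, 7, 8) = 19702998159210080.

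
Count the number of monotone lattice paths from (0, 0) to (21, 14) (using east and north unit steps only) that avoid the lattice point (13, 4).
Number of paths = 2215815360

Total paths from (0, 0) to (21, 14): C(35, 21) = 2319959400. Paths through (13, 4): (paths (0, 0) → (13, 4)) × (paths (13, 4) → (21, 14)) = C(17, 13) · C(18, 8) = 2380 · 43758 = 104144040. Avoidance count = 2319959400 − 104144040 = 2215815360.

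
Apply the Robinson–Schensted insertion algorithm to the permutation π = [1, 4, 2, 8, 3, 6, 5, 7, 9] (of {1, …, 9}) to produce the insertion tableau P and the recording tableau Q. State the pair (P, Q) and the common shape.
P = [1, 2, 3, 5, 7, 9] / [4, 6] / [8];  Q = [1, 2, 4, 6, 8, 9] / [3, 5] / [7];  common shape = (6, 2, 1)

Row-insert the values π_1, π_2, … into P one at a time, bumping the leftmost entry strictly greater than the inserted value down to the next row. The recording tableau Q records, in position (i, j), the step at which that cell was added to P.
  Insert 1 (step 1): P = [1];  Q = [1]
  Insert 4 (step 2): P = [1, 4];  Q = [1, 2]
  Insert 2 (step 3): P = [1, 2] / [4];  Q = [1, 2] / [3]
  Insert 8 (step 4): P = [1, 2, 8] / [4];  Q = [1, 2, 4] / [3]
  Insert 3 (step 5): P = [1, 2, 3] / [4, 8];  Q = [1, 2, 4] / [3, 5]
  Insert 6 (step 6): P = [1, 2, 3, 6] / [4, 8];  Q = [1, 2, 4, 6] / [3, 5]
  Insert 5 (step 7): P = [1, 2, 3, 5] / [4, 6] / [8];  Q = [1, 2, 4, 6] / [3, 5] / [7]
  Insert 7 (step 8): P = [1, 2, 3, 5, 7] / [4, 6] / [8];  Q = [1, 2, 4, 6, 8] / [3, 5] / [7]
  Insert 9 (step 9): P = [1, 2, 3, 5, 7, 9] / [4, 6] / [8];  Q = [1, 2, 4, 6, 8, 9] / [3, 5] / [7]
Final shape: (6, 2, 1).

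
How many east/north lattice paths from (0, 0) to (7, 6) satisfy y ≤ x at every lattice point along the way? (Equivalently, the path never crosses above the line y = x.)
Number of paths = 429

By the reflection principle (André's argument), the number of monotone paths to (7, 6) with n ≤ m that never go above y = x is C(13, 7) − C(13, 8) = 1716 − 1287 = 429.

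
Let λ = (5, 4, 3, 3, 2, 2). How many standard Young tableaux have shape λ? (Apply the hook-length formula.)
# SYT of shape (5, 4, 3, 3, 2, 2) = 23279256

Hook-length formula: f^λ = n! / Π hook(c), product over all cells c of the Young diagram. For λ = (5, 4, 3, 3, 2, 2), n = 19 boxes. Hook lengths by row (left-to-right, top-to-bottom): [10, 9, 6, 3, 1]; [8, 7, 4, 1]; [6, 5, 2]; [5, 4, 1]; [3, 2]; [2, 1]. Product of hooks = 5225472000. So f^λ = 19! / 5225472000 = 121645100408832000 / 5225472000 = 23279256.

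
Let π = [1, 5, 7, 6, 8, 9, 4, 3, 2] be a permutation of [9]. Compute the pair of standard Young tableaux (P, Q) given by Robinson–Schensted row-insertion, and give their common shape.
P = [1, 2, 6, 8, 9] / [3] / [4] / [5] / [7];  Q = [1, 2, 3, 5, 6] / [4] / [7] / [8] / [9];  common shape = (5, 1, 1, 1, 1)

Row-insert the values π_1, π_2, … into P one at a time, bumping the leftmost entry strictly greater than the inserted value down to the next row. The recording tableau Q records, in position (i, j), the step at which that cell was added to P.
  Insert 1 (step 1): P = [1];  Q = [1]
  Insert 5 (step 2): P = [1, 5];  Q = [1, 2]
  Insert 7 (step 3): P = [1, 5, 7];  Q = [1, 2, 3]
  Insert 6 (step 4): P = [1, 5, 6] / [7];  Q = [1, 2, 3] / [4]
  Insert 8 (step 5): P = [1, 5, 6, 8] / [7];  Q = [1, 2, 3, 5] / [4]
  Insert 9 (step 6): P = [1, 5, 6, 8, 9] / [7];  Q = [1, 2, 3, 5, 6] / [4]
  Insert 4 (step 7): P = [1, 4, 6, 8, 9] / [5] / [7];  Q = [1, 2, 3, 5, 6] / [4] / [7]
  Insert 3 (step 8): P = [1, 3, 6, 8, 9] / [4] / [5] / [7];  Q = [1, 2, 3, 5, 6] / [4] / [7] / [8]
  Insert 2 (step 9): P = [1, 2, 6, 8, 9] / [3] / [4] / [5] / [7];  Q = [1, 2, 3, 5, 6] / [4] / [7] / [8] / [9]
Final shape: (5, 1, 1, 1, 1).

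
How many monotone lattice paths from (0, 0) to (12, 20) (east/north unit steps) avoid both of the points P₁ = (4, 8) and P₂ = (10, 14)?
Number of paths = 121329162

Inclusion–exclusion. Total paths: C(32, 12) = 225792840. Through P₁: C(12, 4)·C(20, 8) = 62355150. Through P₂: C(24, 10)·C(8, 2) = 54915168. Since P₁ is strictly southwest of P₂, a monotone path through both must visit P₁ then P₂; paths through both = C(12, 4)·C(12, 6)·C(8, 2) = 12806640. Avoid both = 225792840 − 62355150 − 54915168 + 12806640 = 121329162.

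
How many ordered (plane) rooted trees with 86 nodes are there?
C_85 = 1063353702922273835973036658043476458723103404520

These ordered rooted trees are counted by the Catalan number C_n = (1/(n + 1)) · C(2n, n). For n = 85: C_85 = (1/86) · C(170, 85) = 91448418451315549893681152591738975450186892788720/86 = 1063353702922273835973036658043476458723103404520.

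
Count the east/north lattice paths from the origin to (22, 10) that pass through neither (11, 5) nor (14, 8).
Number of paths = 34974366

Inclusion–exclusion. Total paths: C(32, 22) = 64512240. Through P₁: C(16, 11)·C(16, 11) = 19079424. Through P₂: C(22, 14)·C(10, 8) = 14389650. Since P₁ is strictly southwest of P₂, a monotone path through both must visit P₁ then P₂; paths through both = C(16, 11)·C(6, 3)·C(10, 8) = 3931200. Avoid both = 64512240 − 19079424 − 14389650 + 3931200 = 34974366.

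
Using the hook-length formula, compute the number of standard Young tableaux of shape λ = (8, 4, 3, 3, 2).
# SYT of shape (8, 4, 3, 3, 2) = 88179000

Hook-length formula: f^λ = n! / Π hook(c), product over all cells c of the Young diagram. For λ = (8, 4, 3, 3, 2), n = 20 boxes. Hook lengths by row (left-to-right, top-to-bottom): [12, 11, 9, 6, 4, 3, 2, 1]; [7, 6, 4, 1]; [5, 4, 2]; [4, 3, 1]; [2, 1]. Product of hooks = 27590492160. So f^λ = 20! / 27590492160 = 2432902008176640000 / 27590492160 = 88179000.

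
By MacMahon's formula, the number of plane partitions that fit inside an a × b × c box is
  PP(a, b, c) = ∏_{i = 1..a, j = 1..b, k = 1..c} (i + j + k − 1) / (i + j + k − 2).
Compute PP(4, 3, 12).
PP(4, 3, 12) = 176729280

Evaluate the triple product over i = 1..4, j = 1..3, k = 1..12. The factors are (2/1) · (3/2) · (4/3) · (5/4) · (6/5) · (7/6) · (8/7) · (9/8) · … (144 factors total). The numerators and denominators telescope so the product is an integer; carrying out the multiplication exactly gives PP(4, 3, 12) = 176729280.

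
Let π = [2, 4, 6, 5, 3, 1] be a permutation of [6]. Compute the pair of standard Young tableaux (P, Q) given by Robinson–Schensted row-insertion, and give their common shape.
P = [1, 3, 5] / [2] / [4] / [6];  Q = [1, 2, 3] / [4] / [5] / [6];  common shape = (3, 1, 1, 1)

Row-insert the values π_1, π_2, … into P one at a time, bumping the leftmost entry strictly greater than the inserted value down to the next row. The recording tableau Q records, in position (i, j), the step at which that cell was added to P.
  Insert 2 (step 1): P = [2];  Q = [1]
  Insert 4 (step 2): P = [2, 4];  Q = [1, 2]
  Insert 6 (step 3): P = [2, 4, 6];  Q = [1, 2, 3]
  Insert 5 (step 4): P = [2, 4, 5] / [6];  Q = [1, 2, 3] / [4]
  Insert 3 (step 5): P = [2, 3, 5] / [4] / [6];  Q = [1, 2, 3] / [4] / [5]
  Insert 1 (step 6): P = [1, 3, 5] / [2] / [4] / [6];  Q = [1, 2, 3] / [4] / [5] / [6]
Final shape: (3, 1, 1, 1).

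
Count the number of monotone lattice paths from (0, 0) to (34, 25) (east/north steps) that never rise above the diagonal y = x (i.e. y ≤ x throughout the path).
Number of paths = 8652572995721382

By the reflection principle (André's argument), the number of monotone paths to (34, 25) with n ≤ m that never go above y = x is C(59, 34) − C(59, 35) = 30284005485024837 − 21631432489303455 = 8652572995721382.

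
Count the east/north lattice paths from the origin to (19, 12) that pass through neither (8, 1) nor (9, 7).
Number of paths = 100606506

Inclusion–exclusion. Total paths: C(31, 19) = 141120525. Through P₁: C(9, 8)·C(22, 11) = 6348888. Through P₂: C(16, 9)·C(15, 10) = 34354320. Since P₁ is strictly southwest of P₂, a monotone path through both must visit P₁ then P₂; paths through both = C(9, 8)·C(7, 1)·C(15, 10) = 189189. Avoid both = 141120525 − 6348888 − 34354320 + 189189 = 100606506.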